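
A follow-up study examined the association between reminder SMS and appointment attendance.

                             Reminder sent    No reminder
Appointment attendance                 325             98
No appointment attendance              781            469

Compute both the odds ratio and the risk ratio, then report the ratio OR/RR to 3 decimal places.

Reading the table with exposure as columns: a = 325 (Reminder sent, case), b = 781 (Reminder sent, non-case), c = 98 (No reminder, case), d = 469.
OR = (325·469)/(781·98) = 152425/76538 = 1.99149
Risk in exposed = 325/1106 = 0.29385; risk in unexposed = 98/567 = 0.17284; RR = 1.70014
OR/RR = 1.99149 / 1.70014 = 1.17137
The outcome is not rare, so the OR lies further from 1 than the RR.

1.171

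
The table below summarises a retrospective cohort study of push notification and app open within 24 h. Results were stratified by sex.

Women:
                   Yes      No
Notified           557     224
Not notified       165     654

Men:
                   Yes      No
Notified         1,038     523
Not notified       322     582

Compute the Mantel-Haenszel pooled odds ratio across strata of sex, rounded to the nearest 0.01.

OR_MH = Σ(aᵢdᵢ/nᵢ) / Σ(bᵢcᵢ/nᵢ), where nᵢ is the stratum total.
Stratum 1 (Women): n = 1600; a·d/n = 557·654/1600 = 227.6738; b·c/n = 224·165/1600 = 23.1000
Stratum 2 (Men): n = 2465; a·d/n = 1038·582/2465 = 245.0775; b·c/n = 523·322/2465 = 68.3189
OR_MH = (227.6738 + 245.0775) / (23.1000 + 68.3189) = 472.7512 / 91.4189 = 5.17127

5.17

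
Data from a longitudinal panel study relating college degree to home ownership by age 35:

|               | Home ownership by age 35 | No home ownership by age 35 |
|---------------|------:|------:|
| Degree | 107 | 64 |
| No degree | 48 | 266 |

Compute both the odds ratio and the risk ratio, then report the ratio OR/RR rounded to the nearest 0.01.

2.26

Cells: a = 107, b = 64, c = 48, d = 266.
OR = (107·266)/(64·48) = 28462/3072 = 9.26497
Risk in exposed = 107/171 = 0.62573; risk in unexposed = 48/314 = 0.15287; RR = 4.09332
OR/RR = 9.26497 / 4.09332 = 2.26344
The outcome is not rare, so the OR lies further from 1 than the RR.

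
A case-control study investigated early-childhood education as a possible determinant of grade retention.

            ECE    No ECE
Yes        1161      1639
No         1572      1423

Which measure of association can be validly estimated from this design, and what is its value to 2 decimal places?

0.64

Reading the table with exposure as columns: a = 1161 (ECE, case), b = 1572 (ECE, non-case), c = 1639 (No ECE, case), d = 1423.
This is a case-control study: participants were sampled on outcome status, so risks in the source population cannot be estimated directly — relative risk is not valid here. The odds ratio is the appropriate measure.
OR = (a·d)/(b·c) = (1161 × 1423) / (1572 × 1639) = 1652103 / 2576508 = 0.64122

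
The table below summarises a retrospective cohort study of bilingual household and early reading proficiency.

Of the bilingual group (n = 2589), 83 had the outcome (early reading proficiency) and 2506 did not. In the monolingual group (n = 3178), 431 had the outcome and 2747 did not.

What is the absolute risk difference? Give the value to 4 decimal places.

From the description: a = 83, b = 2506, c = 431, d = 2747.
Risk in exposed = 83/2589 = 0.032059; risk in unexposed = 431/3178 = 0.135620.
Risk difference = 0.032059 − 0.135620 = -0.103561

-0.1036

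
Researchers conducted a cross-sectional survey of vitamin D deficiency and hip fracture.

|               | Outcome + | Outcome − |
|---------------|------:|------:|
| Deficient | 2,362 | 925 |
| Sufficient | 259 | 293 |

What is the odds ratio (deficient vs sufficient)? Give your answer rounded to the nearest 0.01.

Cells: a = 2362, b = 925, c = 259, d = 293.
OR = (a·d)/(b·c) = (2362 × 293) / (925 × 259) = 692066 / 239575 = 2.88872
The odds of hip fracture are about 2.89 times as high in the deficient group.

2.89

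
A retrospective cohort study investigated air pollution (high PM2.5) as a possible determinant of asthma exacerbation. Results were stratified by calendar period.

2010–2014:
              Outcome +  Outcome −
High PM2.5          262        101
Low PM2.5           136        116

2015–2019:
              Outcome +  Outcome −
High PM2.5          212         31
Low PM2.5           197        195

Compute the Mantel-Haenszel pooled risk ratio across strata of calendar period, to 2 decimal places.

1.53

RR_MH = Σ(aᵢ·n₀ᵢ/nᵢ) / Σ(cᵢ·n₁ᵢ/nᵢ), with n₁ᵢ = aᵢ+bᵢ (exposed), n₀ᵢ = cᵢ+dᵢ (unexposed), nᵢ = n₁ᵢ+n₀ᵢ.
Stratum 1 (2010–2014): n₁ = 363, n₀ = 252, n = 615; a·n₀/n = 262·252/615 = 107.3561; c·n₁/n = 136·363/615 = 80.2732
Stratum 2 (2015–2019): n₁ = 243, n₀ = 392, n = 635; a·n₀/n = 212·392/635 = 130.8724; c·n₁/n = 197·243/635 = 75.3874
RR_MH = (107.3561 + 130.8724) / (80.2732 + 75.3874) = 238.2285 / 155.6606 = 1.53044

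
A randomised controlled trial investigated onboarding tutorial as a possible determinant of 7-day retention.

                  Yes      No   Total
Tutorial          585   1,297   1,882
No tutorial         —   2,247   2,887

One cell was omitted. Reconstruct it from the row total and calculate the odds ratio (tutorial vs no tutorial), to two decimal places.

1.58

The missing cell is in the unexposed row: 2887 − 2247 = 640.
So a = 585, b = 1297, c = 640, d = 2247.
OR = (a·d)/(b·c) = (585 × 2247) / (1297 × 640) = 1314495 / 830080 = 1.58358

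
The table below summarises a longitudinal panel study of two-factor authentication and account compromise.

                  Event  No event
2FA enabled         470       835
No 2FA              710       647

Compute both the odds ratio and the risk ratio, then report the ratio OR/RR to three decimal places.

Cells: a = 470, b = 835, c = 710, d = 647.
OR = (470·647)/(835·710) = 304090/592850 = 0.51293
Risk in exposed = 470/1305 = 0.36015; risk in unexposed = 710/1357 = 0.52321; RR = 0.68835
OR/RR = 0.51293 / 0.68835 = 0.74516
The outcome is not rare, so the OR lies further from 1 than the RR.

0.745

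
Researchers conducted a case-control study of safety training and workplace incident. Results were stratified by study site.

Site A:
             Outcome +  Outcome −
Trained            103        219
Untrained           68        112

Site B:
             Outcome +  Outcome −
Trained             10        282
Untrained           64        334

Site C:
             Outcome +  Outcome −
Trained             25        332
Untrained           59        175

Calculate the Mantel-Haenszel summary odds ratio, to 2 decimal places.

0.40

OR_MH = Σ(aᵢdᵢ/nᵢ) / Σ(bᵢcᵢ/nᵢ), where nᵢ is the stratum total.
Stratum 1 (Site A): n = 502; a·d/n = 103·112/502 = 22.9801; b·c/n = 219·68/502 = 29.6653
Stratum 2 (Site B): n = 690; a·d/n = 10·334/690 = 4.8406; b·c/n = 282·64/690 = 26.1565
Stratum 3 (Site C): n = 591; a·d/n = 25·175/591 = 7.4027; b·c/n = 332·59/591 = 33.1438
OR_MH = (22.9801 + 4.8406 + 7.4027) / (29.6653 + 26.1565 + 33.1438) = 35.2234 / 88.9657 = 0.39592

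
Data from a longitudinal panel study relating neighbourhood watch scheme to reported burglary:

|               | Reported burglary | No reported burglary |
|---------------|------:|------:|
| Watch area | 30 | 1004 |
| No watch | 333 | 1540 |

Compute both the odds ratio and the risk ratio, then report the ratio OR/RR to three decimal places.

0.847

Cells: a = 30, b = 1004, c = 333, d = 1540.
OR = (30·1540)/(1004·333) = 46200/334332 = 0.13819
Risk in exposed = 30/1034 = 0.02901; risk in unexposed = 333/1873 = 0.17779; RR = 0.16319
OR/RR = 0.13819 / 0.16319 = 0.84678
The outcome is not rare, so the OR lies further from 1 than the RR.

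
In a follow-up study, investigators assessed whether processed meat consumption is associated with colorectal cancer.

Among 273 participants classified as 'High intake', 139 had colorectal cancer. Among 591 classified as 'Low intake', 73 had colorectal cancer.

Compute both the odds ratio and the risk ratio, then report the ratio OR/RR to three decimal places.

1.786

From the description: a = 139, b = 134, c = 73, d = 518.
OR = (139·518)/(134·73) = 72002/9782 = 7.36066
Risk in exposed = 139/273 = 0.50916; risk in unexposed = 73/591 = 0.12352; RR = 4.12208
OR/RR = 7.36066 / 4.12208 = 1.78567
The outcome is not rare, so the OR lies further from 1 than the RR.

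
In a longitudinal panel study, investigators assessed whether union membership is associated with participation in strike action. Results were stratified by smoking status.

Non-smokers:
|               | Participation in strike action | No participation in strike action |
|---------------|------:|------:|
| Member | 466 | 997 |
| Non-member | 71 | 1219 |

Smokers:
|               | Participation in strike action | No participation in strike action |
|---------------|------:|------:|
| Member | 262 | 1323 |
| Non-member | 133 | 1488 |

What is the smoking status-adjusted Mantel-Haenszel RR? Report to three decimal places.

RR_MH = Σ(aᵢ·n₀ᵢ/nᵢ) / Σ(cᵢ·n₁ᵢ/nᵢ), with n₁ᵢ = aᵢ+bᵢ (exposed), n₀ᵢ = cᵢ+dᵢ (unexposed), nᵢ = n₁ᵢ+n₀ᵢ.
Stratum 1 (Non-smokers): n₁ = 1463, n₀ = 1290, n = 2753; a·n₀/n = 466·1290/2753 = 218.3582; c·n₁/n = 71·1463/2753 = 37.7308
Stratum 2 (Smokers): n₁ = 1585, n₀ = 1621, n = 3206; a·n₀/n = 262·1621/3206 = 132.4710; c·n₁/n = 133·1585/3206 = 65.7533
RR_MH = (218.3582 + 132.4710) / (37.7308 + 65.7533) = 350.8291 / 103.4841 = 3.39017

3.390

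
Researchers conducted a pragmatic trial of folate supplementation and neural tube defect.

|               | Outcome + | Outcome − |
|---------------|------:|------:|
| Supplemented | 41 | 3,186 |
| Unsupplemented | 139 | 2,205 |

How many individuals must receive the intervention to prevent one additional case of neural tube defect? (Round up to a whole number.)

Risk in treated group = 41/3227 = 0.01271; risk in control = 139/2344 = 0.05930.
Absolute risk reduction = 0.05930 − 0.01271 = 0.04660
NNT = 1 / ARR = 1 / 0.04660 = 21.462 → round up → 22

22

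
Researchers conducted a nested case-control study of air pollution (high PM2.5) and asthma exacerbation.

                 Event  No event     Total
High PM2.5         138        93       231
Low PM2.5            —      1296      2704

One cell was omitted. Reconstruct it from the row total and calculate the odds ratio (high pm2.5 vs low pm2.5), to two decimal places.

1.37

The missing cell is in the unexposed row: 2704 − 1296 = 1408.
So a = 138, b = 93, c = 1408, d = 1296.
OR = (a·d)/(b·c) = (138 × 1296) / (93 × 1408) = 178848 / 130944 = 1.36584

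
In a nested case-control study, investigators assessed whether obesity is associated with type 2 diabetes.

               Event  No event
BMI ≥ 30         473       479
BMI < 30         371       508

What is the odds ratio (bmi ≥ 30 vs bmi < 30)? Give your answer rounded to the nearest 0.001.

Cells: a = 473, b = 479, c = 371, d = 508.
OR = (a·d)/(b·c) = (473 × 508) / (479 × 371) = 240284 / 177709 = 1.35212
The odds of type 2 diabetes are about 1.35 times as high in the bmi ≥ 30 group.

1.352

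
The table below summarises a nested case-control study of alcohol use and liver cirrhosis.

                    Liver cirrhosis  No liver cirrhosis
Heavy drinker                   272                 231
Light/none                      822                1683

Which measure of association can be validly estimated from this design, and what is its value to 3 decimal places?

2.411

Cells: a = 272, b = 231, c = 822, d = 1683.
This is a nested case-control study: participants were sampled on outcome status, so risks in the source population cannot be estimated directly — relative risk is not valid here. The odds ratio is the appropriate measure.
OR = (a·d)/(b·c) = (272 × 1683) / (231 × 822) = 457776 / 189882 = 2.41084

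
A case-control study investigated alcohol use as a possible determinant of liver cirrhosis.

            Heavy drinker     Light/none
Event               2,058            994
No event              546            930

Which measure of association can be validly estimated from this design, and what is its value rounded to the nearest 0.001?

Reading the table with exposure as columns: a = 2058 (Heavy drinker, case), b = 546 (Heavy drinker, non-case), c = 994 (Light/none, case), d = 930.
This is a case-control study: participants were sampled on outcome status, so risks in the source population cannot be estimated directly — relative risk is not valid here. The odds ratio is the appropriate measure.
OR = (a·d)/(b·c) = (2058 × 930) / (546 × 994) = 1913940 / 542724 = 3.52654

3.527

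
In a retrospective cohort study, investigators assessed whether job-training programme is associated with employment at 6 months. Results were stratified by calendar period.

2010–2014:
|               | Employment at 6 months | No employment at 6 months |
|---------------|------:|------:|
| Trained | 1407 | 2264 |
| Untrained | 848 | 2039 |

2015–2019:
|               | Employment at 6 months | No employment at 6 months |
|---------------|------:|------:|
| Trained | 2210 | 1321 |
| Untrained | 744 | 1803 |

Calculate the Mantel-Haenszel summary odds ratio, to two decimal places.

2.41

OR_MH = Σ(aᵢdᵢ/nᵢ) / Σ(bᵢcᵢ/nᵢ), where nᵢ is the stratum total.
Stratum 1 (2010–2014): n = 6558; a·d/n = 1407·2039/6558 = 437.4616; b·c/n = 2264·848/6558 = 292.7527
Stratum 2 (2015–2019): n = 6078; a·d/n = 2210·1803/6078 = 655.5824; b·c/n = 1321·744/6078 = 161.7019
OR_MH = (437.4616 + 655.5824) / (292.7527 + 161.7019) = 1093.0440 / 454.4545 = 2.40518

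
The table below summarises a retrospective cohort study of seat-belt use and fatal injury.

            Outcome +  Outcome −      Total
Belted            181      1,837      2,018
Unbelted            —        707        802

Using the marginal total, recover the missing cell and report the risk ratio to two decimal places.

0.76

The missing cell is in the unexposed row: 802 − 707 = 95.
So a = 181, b = 1837, c = 95, d = 707.
RR = [a/(a+b)] / [c/(c+d)] = (181/2018) / (95/802) = 0.08969/0.11845 = 0.75720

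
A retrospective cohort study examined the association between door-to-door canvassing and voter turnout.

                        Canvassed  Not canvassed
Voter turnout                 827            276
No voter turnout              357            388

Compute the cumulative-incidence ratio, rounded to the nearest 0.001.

1.680

Reading the table with exposure as columns: a = 827 (Canvassed, case), b = 357 (Canvassed, non-case), c = 276 (Not canvassed, case), d = 388.
Risk in exposed = 827/1184 = 0.69848; risk in unexposed = 276/664 = 0.41566.
RR = 0.69848 / 0.41566 = 1.68040
The risk among the exposed is 1.68 times that among the unexposed.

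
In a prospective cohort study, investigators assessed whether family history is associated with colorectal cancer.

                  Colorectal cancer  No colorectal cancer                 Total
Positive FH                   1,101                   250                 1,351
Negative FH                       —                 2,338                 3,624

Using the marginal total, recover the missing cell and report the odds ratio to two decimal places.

The missing cell is in the unexposed row: 3624 − 2338 = 1286.
So a = 1101, b = 250, c = 1286, d = 2338.
OR = (a·d)/(b·c) = (1101 × 2338) / (250 × 1286) = 2574138 / 321500 = 8.00665

8.01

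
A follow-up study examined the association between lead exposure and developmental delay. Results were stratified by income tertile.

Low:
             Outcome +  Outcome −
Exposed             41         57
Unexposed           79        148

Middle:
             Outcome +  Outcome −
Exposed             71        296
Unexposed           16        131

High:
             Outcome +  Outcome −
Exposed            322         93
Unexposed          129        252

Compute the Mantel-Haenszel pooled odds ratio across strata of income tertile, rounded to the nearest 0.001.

3.637

OR_MH = Σ(aᵢdᵢ/nᵢ) / Σ(bᵢcᵢ/nᵢ), where nᵢ is the stratum total.
Stratum 1 (Low): n = 325; a·d/n = 41·148/325 = 18.6708; b·c/n = 57·79/325 = 13.8554
Stratum 2 (Middle): n = 514; a·d/n = 71·131/514 = 18.0953; b·c/n = 296·16/514 = 9.2140
Stratum 3 (High): n = 796; a·d/n = 322·252/796 = 101.9397; b·c/n = 93·129/796 = 15.0716
OR_MH = (18.6708 + 18.0953 + 101.9397) / (13.8554 + 9.2140 + 15.0716) = 138.7058 / 38.1410 = 3.63666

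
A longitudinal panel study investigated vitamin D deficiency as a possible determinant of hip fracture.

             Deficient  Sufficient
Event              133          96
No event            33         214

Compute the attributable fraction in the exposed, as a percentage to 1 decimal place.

61.3

Reading the table with exposure as columns: a = 133 (Deficient, case), b = 33 (Deficient, non-case), c = 96 (Sufficient, case), d = 214.
Risk in exposed = 133/166 = 0.80120; risk in unexposed = 96/310 = 0.30968.
RR = 0.80120/0.30968 = 2.58722
AR% = (RR − 1)/RR × 100 = (2.58722 − 1)/2.58722 × 100 = 61.3485%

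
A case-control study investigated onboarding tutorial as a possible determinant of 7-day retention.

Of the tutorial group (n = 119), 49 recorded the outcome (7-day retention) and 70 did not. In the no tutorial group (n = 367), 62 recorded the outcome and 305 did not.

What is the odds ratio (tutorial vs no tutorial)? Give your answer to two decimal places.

From the description: a = 49, b = 70, c = 62, d = 305.
OR = (a·d)/(b·c) = (49 × 305) / (70 × 62) = 14945 / 4340 = 3.44355
The odds of 7-day retention are about 3.44 times as high in the tutorial group.

3.44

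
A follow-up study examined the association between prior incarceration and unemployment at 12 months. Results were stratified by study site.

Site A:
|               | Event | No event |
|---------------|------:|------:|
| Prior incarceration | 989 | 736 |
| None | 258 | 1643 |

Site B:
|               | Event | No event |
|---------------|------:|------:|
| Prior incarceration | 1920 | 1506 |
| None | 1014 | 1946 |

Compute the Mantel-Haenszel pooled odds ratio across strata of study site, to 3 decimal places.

OR_MH = Σ(aᵢdᵢ/nᵢ) / Σ(bᵢcᵢ/nᵢ), where nᵢ is the stratum total.
Stratum 1 (Site A): n = 3626; a·d/n = 989·1643/3626 = 448.1321; b·c/n = 736·258/3626 = 52.3685
Stratum 2 (Site B): n = 6386; a·d/n = 1920·1946/6386 = 585.0799; b·c/n = 1506·1014/6386 = 239.1300
OR_MH = (448.1321 + 585.0799) / (52.3685 + 239.1300) = 1033.2120 / 291.4984 = 3.54449

3.544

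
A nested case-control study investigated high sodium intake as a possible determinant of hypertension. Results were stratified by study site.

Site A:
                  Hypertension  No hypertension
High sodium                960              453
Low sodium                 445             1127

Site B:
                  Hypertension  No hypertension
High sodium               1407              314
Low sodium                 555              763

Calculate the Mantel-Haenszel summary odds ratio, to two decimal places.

OR_MH = Σ(aᵢdᵢ/nᵢ) / Σ(bᵢcᵢ/nᵢ), where nᵢ is the stratum total.
Stratum 1 (Site A): n = 2985; a·d/n = 960·1127/2985 = 362.4523; b·c/n = 453·445/2985 = 67.5327
Stratum 2 (Site B): n = 3039; a·d/n = 1407·763/3039 = 353.2547; b·c/n = 314·555/3039 = 57.3445
OR_MH = (362.4523 + 353.2547) / (67.5327 + 57.3445) = 715.7070 / 124.8772 = 5.73129

5.73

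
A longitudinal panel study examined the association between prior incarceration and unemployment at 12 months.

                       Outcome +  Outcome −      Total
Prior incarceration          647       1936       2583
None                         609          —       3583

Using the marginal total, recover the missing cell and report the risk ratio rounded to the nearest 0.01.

The missing cell is in the unexposed row: 3583 − 609 = 2974.
So a = 647, b = 1936, c = 609, d = 2974.
RR = [a/(a+b)] / [c/(c+d)] = (647/2583) / (609/3583) = 0.25048/0.16997 = 1.47370

1.47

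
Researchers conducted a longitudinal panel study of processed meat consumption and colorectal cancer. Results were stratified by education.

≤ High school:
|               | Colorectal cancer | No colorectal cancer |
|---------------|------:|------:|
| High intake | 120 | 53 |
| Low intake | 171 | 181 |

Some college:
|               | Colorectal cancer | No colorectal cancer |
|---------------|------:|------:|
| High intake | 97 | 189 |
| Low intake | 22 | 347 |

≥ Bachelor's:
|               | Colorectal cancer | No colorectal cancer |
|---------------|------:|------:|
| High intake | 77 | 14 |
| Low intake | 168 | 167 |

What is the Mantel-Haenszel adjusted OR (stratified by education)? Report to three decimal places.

4.220

OR_MH = Σ(aᵢdᵢ/nᵢ) / Σ(bᵢcᵢ/nᵢ), where nᵢ is the stratum total.
Stratum 1 (≤ High school): n = 525; a·d/n = 120·181/525 = 41.3714; b·c/n = 53·171/525 = 17.2629
Stratum 2 (Some college): n = 655; a·d/n = 97·347/655 = 51.3878; b·c/n = 189·22/655 = 6.3481
Stratum 3 (≥ Bachelor's): n = 426; a·d/n = 77·167/426 = 30.1854; b·c/n = 14·168/426 = 5.5211
OR_MH = (41.3714 + 51.3878 + 30.1854) / (17.2629 + 6.3481 + 5.5211) = 122.9447 / 29.1321 = 4.22025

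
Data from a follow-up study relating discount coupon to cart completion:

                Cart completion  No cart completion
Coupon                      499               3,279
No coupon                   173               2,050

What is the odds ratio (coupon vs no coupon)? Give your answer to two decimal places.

Cells: a = 499, b = 3279, c = 173, d = 2050.
OR = (a·d)/(b·c) = (499 × 2050) / (3279 × 173) = 1022950 / 567267 = 1.80330
The odds of cart completion are about 1.80 times as high in the coupon group.

1.80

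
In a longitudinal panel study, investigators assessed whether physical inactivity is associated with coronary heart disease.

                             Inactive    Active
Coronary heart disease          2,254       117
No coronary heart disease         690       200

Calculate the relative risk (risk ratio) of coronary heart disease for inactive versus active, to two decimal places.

Reading the table with exposure as columns: a = 2254 (Inactive, case), b = 690 (Inactive, non-case), c = 117 (Active, case), d = 200.
Risk in exposed = 2254/2944 = 0.76562; risk in unexposed = 117/317 = 0.36909.
RR = 0.76562 / 0.36909 = 2.07439
The risk among the exposed is 2.07 times that among the unexposed.

2.07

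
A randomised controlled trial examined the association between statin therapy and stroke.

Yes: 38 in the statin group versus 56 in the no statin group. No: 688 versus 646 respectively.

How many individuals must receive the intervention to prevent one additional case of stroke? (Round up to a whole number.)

Risk in treated group = 38/726 = 0.05234; risk in control = 56/702 = 0.07977.
Absolute risk reduction = 0.07977 − 0.05234 = 0.02743
NNT = 1 / ARR = 1 / 0.02743 = 36.456 → round up → 37

37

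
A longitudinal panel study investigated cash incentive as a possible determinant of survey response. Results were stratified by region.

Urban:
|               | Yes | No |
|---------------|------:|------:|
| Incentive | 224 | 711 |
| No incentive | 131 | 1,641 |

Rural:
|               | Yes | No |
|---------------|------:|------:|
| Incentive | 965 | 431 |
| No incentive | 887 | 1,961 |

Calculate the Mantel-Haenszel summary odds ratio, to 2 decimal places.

OR_MH = Σ(aᵢdᵢ/nᵢ) / Σ(bᵢcᵢ/nᵢ), where nᵢ is the stratum total.
Stratum 1 (Urban): n = 2707; a·d/n = 224·1641/2707 = 135.7902; b·c/n = 711·131/2707 = 34.4075
Stratum 2 (Rural): n = 4244; a·d/n = 965·1961/4244 = 445.8918; b·c/n = 431·887/4244 = 90.0794
OR_MH = (135.7902 + 445.8918) / (34.4075 + 90.0794) = 581.6820 / 124.4869 = 4.67264

4.67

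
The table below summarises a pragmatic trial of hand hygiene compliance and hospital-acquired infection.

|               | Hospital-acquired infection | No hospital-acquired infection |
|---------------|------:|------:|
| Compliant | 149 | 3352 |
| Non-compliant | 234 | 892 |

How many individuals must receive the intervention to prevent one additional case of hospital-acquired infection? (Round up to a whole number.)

7

Risk in treated group = 149/3501 = 0.04256; risk in control = 234/1126 = 0.20782.
Absolute risk reduction = 0.20782 − 0.04256 = 0.16526
NNT = 1 / ARR = 1 / 0.16526 = 6.051 → round up → 7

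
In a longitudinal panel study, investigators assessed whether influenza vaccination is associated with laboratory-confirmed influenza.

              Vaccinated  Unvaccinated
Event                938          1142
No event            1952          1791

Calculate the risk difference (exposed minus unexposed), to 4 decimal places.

Reading the table with exposure as columns: a = 938 (Vaccinated, case), b = 1952 (Vaccinated, non-case), c = 1142 (Unvaccinated, case), d = 1791.
Risk in exposed = 938/2890 = 0.324567; risk in unexposed = 1142/2933 = 0.389362.
Risk difference = 0.324567 − 0.389362 = -0.064795

-0.0648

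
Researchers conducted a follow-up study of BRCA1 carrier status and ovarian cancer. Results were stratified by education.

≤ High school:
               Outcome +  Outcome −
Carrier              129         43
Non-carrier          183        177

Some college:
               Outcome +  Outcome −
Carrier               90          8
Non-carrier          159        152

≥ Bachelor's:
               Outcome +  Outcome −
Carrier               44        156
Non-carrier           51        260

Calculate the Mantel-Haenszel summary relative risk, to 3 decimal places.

1.557

RR_MH = Σ(aᵢ·n₀ᵢ/nᵢ) / Σ(cᵢ·n₁ᵢ/nᵢ), with n₁ᵢ = aᵢ+bᵢ (exposed), n₀ᵢ = cᵢ+dᵢ (unexposed), nᵢ = n₁ᵢ+n₀ᵢ.
Stratum 1 (≤ High school): n₁ = 172, n₀ = 360, n = 532; a·n₀/n = 129·360/532 = 87.2932; c·n₁/n = 183·172/532 = 59.1654
Stratum 2 (Some college): n₁ = 98, n₀ = 311, n = 409; a·n₀/n = 90·311/409 = 68.4352; c·n₁/n = 159·98/409 = 38.0978
Stratum 3 (≥ Bachelor's): n₁ = 200, n₀ = 311, n = 511; a·n₀/n = 44·311/511 = 26.7789; c·n₁/n = 51·200/511 = 19.9609
RR_MH = (87.2932 + 68.4352 + 26.7789) / (59.1654 + 38.0978 + 19.9609) = 182.5073 / 117.2241 = 1.55691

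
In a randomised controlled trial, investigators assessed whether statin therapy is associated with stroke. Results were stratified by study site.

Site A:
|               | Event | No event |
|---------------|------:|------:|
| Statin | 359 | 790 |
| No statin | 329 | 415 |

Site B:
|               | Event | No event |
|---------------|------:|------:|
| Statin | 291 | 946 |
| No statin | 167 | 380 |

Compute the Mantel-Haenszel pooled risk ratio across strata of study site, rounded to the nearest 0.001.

0.730

RR_MH = Σ(aᵢ·n₀ᵢ/nᵢ) / Σ(cᵢ·n₁ᵢ/nᵢ), with n₁ᵢ = aᵢ+bᵢ (exposed), n₀ᵢ = cᵢ+dᵢ (unexposed), nᵢ = n₁ᵢ+n₀ᵢ.
Stratum 1 (Site A): n₁ = 1149, n₀ = 744, n = 1893; a·n₀/n = 359·744/1893 = 141.0967; c·n₁/n = 329·1149/1893 = 199.6941
Stratum 2 (Site B): n₁ = 1237, n₀ = 547, n = 1784; a·n₀/n = 291·547/1784 = 89.2248; c·n₁/n = 167·1237/1784 = 115.7954
RR_MH = (141.0967 + 89.2248) / (199.6941 + 115.7954) = 230.3214 / 315.4895 = 0.73004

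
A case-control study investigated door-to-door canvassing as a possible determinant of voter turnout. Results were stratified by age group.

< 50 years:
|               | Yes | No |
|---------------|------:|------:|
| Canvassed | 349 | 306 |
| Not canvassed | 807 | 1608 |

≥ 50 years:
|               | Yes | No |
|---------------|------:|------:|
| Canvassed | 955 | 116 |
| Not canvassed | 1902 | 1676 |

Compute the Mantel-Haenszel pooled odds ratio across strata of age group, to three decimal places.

OR_MH = Σ(aᵢdᵢ/nᵢ) / Σ(bᵢcᵢ/nᵢ), where nᵢ is the stratum total.
Stratum 1 (< 50 years): n = 3070; a·d/n = 349·1608/3070 = 182.7987; b·c/n = 306·807/3070 = 80.4371
Stratum 2 (≥ 50 years): n = 4649; a·d/n = 955·1676/4649 = 344.2848; b·c/n = 116·1902/4649 = 47.4579
OR_MH = (182.7987 + 344.2848) / (80.4371 + 47.4579) = 527.0835 / 127.8951 = 4.12122

4.121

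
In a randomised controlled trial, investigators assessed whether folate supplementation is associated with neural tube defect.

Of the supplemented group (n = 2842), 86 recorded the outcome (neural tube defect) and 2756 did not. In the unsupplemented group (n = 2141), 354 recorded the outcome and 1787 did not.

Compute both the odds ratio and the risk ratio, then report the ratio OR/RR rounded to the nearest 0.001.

From the description: a = 86, b = 2756, c = 354, d = 1787.
OR = (86·1787)/(2756·354) = 153682/975624 = 0.15752
Risk in exposed = 86/2842 = 0.03026; risk in unexposed = 354/2141 = 0.16534; RR = 0.18302
OR/RR = 0.15752 / 0.18302 = 0.86070
The outcome is not rare, so the OR lies further from 1 than the RR.

0.861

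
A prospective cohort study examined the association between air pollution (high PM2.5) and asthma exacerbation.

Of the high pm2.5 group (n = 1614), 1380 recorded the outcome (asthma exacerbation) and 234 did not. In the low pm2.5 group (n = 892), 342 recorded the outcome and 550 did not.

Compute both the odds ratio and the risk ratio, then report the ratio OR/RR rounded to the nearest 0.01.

From the description: a = 1380, b = 234, c = 342, d = 550.
OR = (1380·550)/(234·342) = 759000/80028 = 9.48418
Risk in exposed = 1380/1614 = 0.85502; risk in unexposed = 342/892 = 0.38341; RR = 2.23005
OR/RR = 9.48418 / 2.23005 = 4.25290
The outcome is not rare, so the OR lies further from 1 than the RR.

4.25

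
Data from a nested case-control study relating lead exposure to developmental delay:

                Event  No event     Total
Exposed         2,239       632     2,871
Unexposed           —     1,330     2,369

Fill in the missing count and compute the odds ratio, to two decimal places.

The missing cell is in the unexposed row: 2369 − 1330 = 1039.
So a = 2239, b = 632, c = 1039, d = 1330.
OR = (a·d)/(b·c) = (2239 × 1330) / (632 × 1039) = 2977870 / 656648 = 4.53496

4.53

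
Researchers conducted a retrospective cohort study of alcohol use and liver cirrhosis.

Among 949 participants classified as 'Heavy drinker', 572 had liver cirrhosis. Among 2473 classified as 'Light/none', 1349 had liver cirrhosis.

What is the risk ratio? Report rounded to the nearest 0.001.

From the description: a = 572, b = 377, c = 1349, d = 1124.
Risk in exposed = 572/949 = 0.60274; risk in unexposed = 1349/2473 = 0.54549.
RR = 0.60274 / 0.54549 = 1.10495
The risk among the exposed is 1.10 times that among the unexposed.

1.105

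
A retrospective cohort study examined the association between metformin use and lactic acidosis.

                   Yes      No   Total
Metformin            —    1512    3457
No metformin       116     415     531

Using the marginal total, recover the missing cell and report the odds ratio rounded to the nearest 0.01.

4.60

The missing cell is in the exposed row: 3457 − 1512 = 1945.
So a = 1945, b = 1512, c = 116, d = 415.
OR = (a·d)/(b·c) = (1945 × 415) / (1512 × 116) = 807175 / 175392 = 4.60212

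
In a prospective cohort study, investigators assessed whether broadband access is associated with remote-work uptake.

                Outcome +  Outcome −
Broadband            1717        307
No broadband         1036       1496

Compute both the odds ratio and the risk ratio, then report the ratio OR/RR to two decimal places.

3.90

Cells: a = 1717, b = 307, c = 1036, d = 1496.
OR = (1717·1496)/(307·1036) = 2568632/318052 = 8.07614
Risk in exposed = 1717/2024 = 0.84832; risk in unexposed = 1036/2532 = 0.40916; RR = 2.07331
OR/RR = 8.07614 / 2.07331 = 3.89529
The outcome is not rare, so the OR lies further from 1 than the RR.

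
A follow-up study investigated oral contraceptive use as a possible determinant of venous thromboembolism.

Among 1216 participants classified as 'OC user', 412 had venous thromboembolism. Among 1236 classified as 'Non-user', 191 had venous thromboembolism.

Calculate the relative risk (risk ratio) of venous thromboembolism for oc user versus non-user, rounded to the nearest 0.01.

2.19

From the description: a = 412, b = 804, c = 191, d = 1045.
Risk in exposed = 412/1216 = 0.33882; risk in unexposed = 191/1236 = 0.15453.
RR = 0.33882 / 0.15453 = 2.19255
The risk among the exposed is 2.19 times that among the unexposed.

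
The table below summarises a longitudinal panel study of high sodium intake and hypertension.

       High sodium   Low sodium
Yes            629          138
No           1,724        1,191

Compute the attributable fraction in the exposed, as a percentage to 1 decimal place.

Reading the table with exposure as columns: a = 629 (High sodium, case), b = 1724 (High sodium, non-case), c = 138 (Low sodium, case), d = 1191.
Risk in exposed = 629/2353 = 0.26732; risk in unexposed = 138/1329 = 0.10384.
RR = 0.26732/0.10384 = 2.57439
AR% = (RR − 1)/RR × 100 = (2.57439 − 1)/2.57439 × 100 = 61.1559%

61.2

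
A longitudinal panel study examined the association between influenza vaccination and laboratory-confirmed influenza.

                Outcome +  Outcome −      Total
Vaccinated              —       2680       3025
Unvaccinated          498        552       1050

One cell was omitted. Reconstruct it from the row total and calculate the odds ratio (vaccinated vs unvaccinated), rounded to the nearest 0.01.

The missing cell is in the exposed row: 3025 − 2680 = 345.
So a = 345, b = 2680, c = 498, d = 552.
OR = (a·d)/(b·c) = (345 × 552) / (2680 × 498) = 190440 / 1334640 = 0.14269

0.14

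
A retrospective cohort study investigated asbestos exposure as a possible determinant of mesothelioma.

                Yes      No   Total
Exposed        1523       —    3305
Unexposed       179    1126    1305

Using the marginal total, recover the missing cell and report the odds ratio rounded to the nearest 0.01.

The missing cell is in the exposed row: 3305 − 1523 = 1782.
So a = 1523, b = 1782, c = 179, d = 1126.
OR = (a·d)/(b·c) = (1523 × 1126) / (1782 × 179) = 1714898 / 318978 = 5.37623

5.38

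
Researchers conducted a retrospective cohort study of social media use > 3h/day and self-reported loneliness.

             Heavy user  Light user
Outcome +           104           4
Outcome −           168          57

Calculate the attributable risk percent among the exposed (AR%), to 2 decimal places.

82.85

Reading the table with exposure as columns: a = 104 (Heavy user, case), b = 168 (Heavy user, non-case), c = 4 (Light user, case), d = 57.
Risk in exposed = 104/272 = 0.38235; risk in unexposed = 4/61 = 0.06557.
RR = 0.38235/0.06557 = 5.83088
AR% = (RR − 1)/RR × 100 = (5.83088 − 1)/5.83088 × 100 = 82.8499%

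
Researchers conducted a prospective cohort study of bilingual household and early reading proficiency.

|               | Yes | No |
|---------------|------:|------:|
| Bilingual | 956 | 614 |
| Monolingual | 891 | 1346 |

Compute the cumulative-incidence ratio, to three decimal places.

Cells: a = 956, b = 614, c = 891, d = 1346.
Risk in exposed = 956/1570 = 0.60892; risk in unexposed = 891/2237 = 0.39830.
RR = 0.60892 / 0.39830 = 1.52879
The risk among the exposed is 1.53 times that among the unexposed.

1.529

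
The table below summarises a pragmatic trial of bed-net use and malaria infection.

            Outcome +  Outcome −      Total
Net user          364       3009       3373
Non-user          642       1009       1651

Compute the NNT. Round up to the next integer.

4

Risk in treated group = 364/3373 = 0.10792; risk in control = 642/1651 = 0.38886.
Absolute risk reduction = 0.38886 − 0.10792 = 0.28094
NNT = 1 / ARR = 1 / 0.28094 = 3.559 → round up → 4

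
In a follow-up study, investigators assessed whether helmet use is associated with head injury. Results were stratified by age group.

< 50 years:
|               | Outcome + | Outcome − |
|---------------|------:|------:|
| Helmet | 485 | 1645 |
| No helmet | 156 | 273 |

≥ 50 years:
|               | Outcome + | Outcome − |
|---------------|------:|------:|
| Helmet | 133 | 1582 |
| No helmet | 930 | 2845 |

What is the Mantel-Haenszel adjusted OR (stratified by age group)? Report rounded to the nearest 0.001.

OR_MH = Σ(aᵢdᵢ/nᵢ) / Σ(bᵢcᵢ/nᵢ), where nᵢ is the stratum total.
Stratum 1 (< 50 years): n = 2559; a·d/n = 485·273/2559 = 51.7409; b·c/n = 1645·156/2559 = 100.2814
Stratum 2 (≥ 50 years): n = 5490; a·d/n = 133·2845/5490 = 68.9226; b·c/n = 1582·930/5490 = 267.9891
OR_MH = (51.7409 + 68.9226) / (100.2814 + 267.9891) = 120.6635 / 368.2704 = 0.32765

0.328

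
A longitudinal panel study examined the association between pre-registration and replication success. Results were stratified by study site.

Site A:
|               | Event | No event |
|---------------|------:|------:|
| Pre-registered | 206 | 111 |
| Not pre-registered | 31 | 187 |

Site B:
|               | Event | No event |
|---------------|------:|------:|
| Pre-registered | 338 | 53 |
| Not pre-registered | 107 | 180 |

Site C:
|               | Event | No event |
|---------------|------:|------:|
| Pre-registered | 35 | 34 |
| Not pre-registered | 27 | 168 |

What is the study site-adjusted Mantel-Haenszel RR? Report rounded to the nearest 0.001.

RR_MH = Σ(aᵢ·n₀ᵢ/nᵢ) / Σ(cᵢ·n₁ᵢ/nᵢ), with n₁ᵢ = aᵢ+bᵢ (exposed), n₀ᵢ = cᵢ+dᵢ (unexposed), nᵢ = n₁ᵢ+n₀ᵢ.
Stratum 1 (Site A): n₁ = 317, n₀ = 218, n = 535; a·n₀/n = 206·218/535 = 83.9402; c·n₁/n = 31·317/535 = 18.3682
Stratum 2 (Site B): n₁ = 391, n₀ = 287, n = 678; a·n₀/n = 338·287/678 = 143.0767; c·n₁/n = 107·391/678 = 61.7065
Stratum 3 (Site C): n₁ = 69, n₀ = 195, n = 264; a·n₀/n = 35·195/264 = 25.8523; c·n₁/n = 27·69/264 = 7.0568
RR_MH = (83.9402 + 143.0767 + 25.8523) / (18.3682 + 61.7065 + 7.0568) = 252.8692 / 87.1315 = 2.90215

2.902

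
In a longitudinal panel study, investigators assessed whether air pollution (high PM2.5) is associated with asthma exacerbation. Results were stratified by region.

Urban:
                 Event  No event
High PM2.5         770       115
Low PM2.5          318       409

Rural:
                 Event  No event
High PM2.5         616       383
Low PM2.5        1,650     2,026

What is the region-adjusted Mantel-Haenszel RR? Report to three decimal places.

1.578

RR_MH = Σ(aᵢ·n₀ᵢ/nᵢ) / Σ(cᵢ·n₁ᵢ/nᵢ), with n₁ᵢ = aᵢ+bᵢ (exposed), n₀ᵢ = cᵢ+dᵢ (unexposed), nᵢ = n₁ᵢ+n₀ᵢ.
Stratum 1 (Urban): n₁ = 885, n₀ = 727, n = 1612; a·n₀/n = 770·727/1612 = 347.2643; c·n₁/n = 318·885/1612 = 174.5844
Stratum 2 (Rural): n₁ = 999, n₀ = 3676, n = 4675; a·n₀/n = 616·3676/4675 = 484.3671; c·n₁/n = 1650·999/4675 = 352.5882
RR_MH = (347.2643 + 484.3671) / (174.5844 + 352.5882) = 831.6313 / 527.1726 = 1.57753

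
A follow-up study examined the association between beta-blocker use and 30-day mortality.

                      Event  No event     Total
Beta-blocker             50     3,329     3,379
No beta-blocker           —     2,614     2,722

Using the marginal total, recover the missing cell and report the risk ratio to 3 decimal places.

0.373

The missing cell is in the unexposed row: 2722 − 2614 = 108.
So a = 50, b = 3329, c = 108, d = 2614.
RR = [a/(a+b)] / [c/(c+d)] = (50/3379) / (108/2722) = 0.01480/0.03968 = 0.37295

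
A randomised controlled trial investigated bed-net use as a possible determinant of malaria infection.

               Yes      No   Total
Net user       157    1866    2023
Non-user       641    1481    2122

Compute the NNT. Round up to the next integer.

Risk in treated group = 157/2023 = 0.07761; risk in control = 641/2122 = 0.30207.
Absolute risk reduction = 0.30207 − 0.07761 = 0.22447
NNT = 1 / ARR = 1 / 0.22447 = 4.455 → round up → 5

5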